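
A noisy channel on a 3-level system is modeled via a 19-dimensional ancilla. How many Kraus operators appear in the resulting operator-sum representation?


Tracing out the environment in an orthonormal basis {|i>_E} gives Kraus operators K_i = <i|_E U |0>_E.
Number of Kraus operators = dim(H_env) = d_env
= 19

19


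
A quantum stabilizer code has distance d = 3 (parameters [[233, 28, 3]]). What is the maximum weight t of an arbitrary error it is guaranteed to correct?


Code parameters: [[233, 28, 3]], distance d = 3.
Number of correctable errors = floor((d-1)/2)
= floor((3 - 1)/2)
= floor(2/2)
= 1

1


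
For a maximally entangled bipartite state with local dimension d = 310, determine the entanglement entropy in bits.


For a maximally entangled state in d x d:
S = log2(d) = log2(310)
= 8.2761

8.2761


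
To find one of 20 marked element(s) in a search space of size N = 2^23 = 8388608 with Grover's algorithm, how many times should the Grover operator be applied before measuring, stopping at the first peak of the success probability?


After j Grover iterations the success probability is P(j) = sin^2((2j+1)*theta), where sin(theta) = sqrt(k/N).
N = 2^23 = 8388608, k = 20
sin(theta) = sqrt(k/N) = 0.001544080889
theta = arcsin(sqrt(k/N)) = 0.001544081502 rad
P(j) reaches its first maximum when (2j+1)*theta is as close as possible to pi/2, i.e. j = round(pi/(4*theta) - 1/2).
pi/(4*theta) - 1/2 = 508.1507
(For comparison, the common estimate pi/4 * sqrt(N/k) = 508.6509; the exact maximiser is used here.)
Optimal iterations = 508

508


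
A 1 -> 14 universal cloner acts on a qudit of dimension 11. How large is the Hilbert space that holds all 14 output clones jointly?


Output space = H^(tensor 14) where dim(H) = 11
dim = 11^14
= 121 (after 2 factors)
= 1331 (after 3 factors)
= 14641 (after 4 factors)
= 161051 (after 5 factors)
= 1771561 (after 6 factors)
= 19487171 (after 7 factors)
= 214358881 (after 8 factors)
= 2357947691 (after 9 factors)
= 25937424601 (after 10 factors)
= 285311670611 (after 11 factors)
= 3138428376721 (after 12 factors)
= 34522712143931 (after 13 factors)
= 379749833583241 (after 14 factors)
= 379749833583241

379749833583241


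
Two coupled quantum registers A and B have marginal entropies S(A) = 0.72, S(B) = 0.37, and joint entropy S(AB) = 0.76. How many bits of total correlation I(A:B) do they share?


I(A:B) = S(A) + S(B) - S(AB)
= 0.72 + 0.37 - 0.76
= 0.3300

0.3300


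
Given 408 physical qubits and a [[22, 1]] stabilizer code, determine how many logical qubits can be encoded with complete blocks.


Each code block uses 22 physical qubits for 1 logical qubit(s).
Number of complete blocks = floor(408 / 22) = 18
Logical qubits = 18 * 1
= 18

18


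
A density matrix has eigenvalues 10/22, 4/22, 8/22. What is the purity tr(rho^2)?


tr(rho^2) = sum of eigenvalues squared
= (10/22)^2 + (4/22)^2 + (8/22)^2
= (100 + 16 + 64) / 484
= 180/484
= 0.3719

0.3719


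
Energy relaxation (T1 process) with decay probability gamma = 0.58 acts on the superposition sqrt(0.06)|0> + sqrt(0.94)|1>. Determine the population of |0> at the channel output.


For amplitude damping with parameter gamma on state sqrt(a)|0> + sqrt(b)|1>:
alpha^2 = 0.06, beta^2 = 0.94
P(|0>) = alpha^2 + gamma * beta^2
= 0.06 + 0.58 * 0.94
= 0.06 + 0.5452
= 0.6052

0.6052


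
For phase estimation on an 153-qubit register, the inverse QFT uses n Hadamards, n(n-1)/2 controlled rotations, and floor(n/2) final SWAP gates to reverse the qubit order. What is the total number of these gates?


Hadamard gates: 153
Controlled rotations: n*(n-1)/2 = 153*152/2 = 11628
SWAP gates: floor(n/2) = floor(153/2) = 76
Total = 153 + 11628 + 76
= 11857

11857


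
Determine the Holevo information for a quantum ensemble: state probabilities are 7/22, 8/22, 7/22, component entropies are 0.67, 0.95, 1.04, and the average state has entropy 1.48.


chi = S(rho) - sum_i p_i * S(rho_i)
Weighted entropy = 7/22 * 0.67 + 8/22 * 0.95 + 7/22 * 1.04
= 0.8895
chi = 1.48 - 0.8895
= 0.5905

0.5905


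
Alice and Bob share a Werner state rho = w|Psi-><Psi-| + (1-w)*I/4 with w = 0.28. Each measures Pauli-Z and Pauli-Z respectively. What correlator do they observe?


|Psi-> = (|01> - |10>)/sqrt(2)
For the pure Bell state, <Z_A Z_B> = -1 (Bell-state Pauli correlator).
The maximally-mixed part I/4 has tr(I/4 * P tensor P) = 0 for any traceless Pauli P.
So <Z_A Z_B>_rho = w * (-1) + (1 - w) * 0
= 0.28 * (-1)
= -0.2800

-0.2800


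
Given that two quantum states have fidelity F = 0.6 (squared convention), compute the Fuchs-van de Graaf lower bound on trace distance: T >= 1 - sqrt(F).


Fuchs-van de Graaf (squared-fidelity convention): 1 - sqrt(F) <= T <= sqrt(1 - F).
Lower bound: T >= 1 - sqrt(F)
sqrt(F) = sqrt(0.6) = 0.7746
T >= 1 - 0.7746
T >= 0.2254

0.2254


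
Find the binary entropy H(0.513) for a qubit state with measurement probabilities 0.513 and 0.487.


S = -p*log2(p) - (1-p)*log2(1-p)
p = 0.5130, 1-p = 0.4870
= -0.5130 * log2(0.5130) - 0.4870 * log2(0.4870)
= -(-0.4940) - (-0.5055)
= 0.9995

0.9995


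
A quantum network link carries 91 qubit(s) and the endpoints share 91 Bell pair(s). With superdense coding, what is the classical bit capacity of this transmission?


Superdense coding allows 2 classical bits per shared entangled pair.
91 pair(s) -> 2 * 91 = 182 classical bits

182


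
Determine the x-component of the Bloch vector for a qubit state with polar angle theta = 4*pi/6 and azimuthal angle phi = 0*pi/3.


theta = 2.0944, phi = 0.0000
r_x = sin(theta)*cos(phi) = 0.8660 * 1.0000
r_x = 0.8660

0.8660


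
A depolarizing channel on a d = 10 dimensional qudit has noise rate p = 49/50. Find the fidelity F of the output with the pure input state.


F = (1-p) + p/d
= (1 - 0.9800) + 0.9800/10
= 0.0200 + 0.0980
= 0.1180

0.1180


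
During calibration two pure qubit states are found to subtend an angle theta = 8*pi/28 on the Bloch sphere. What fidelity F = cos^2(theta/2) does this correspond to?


For states separated by angle theta on Bloch sphere:
F = cos^2(theta/2)
theta = 8*pi/28 = 0.8976
theta/2 = 0.4488
cos(theta/2) = 0.9010
F = 0.8117

0.8117


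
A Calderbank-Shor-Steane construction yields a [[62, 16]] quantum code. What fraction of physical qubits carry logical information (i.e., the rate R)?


Code rate R = k/n
= 16/62
= 0.2581

0.2581


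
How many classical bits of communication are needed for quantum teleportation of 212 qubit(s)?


Quantum teleportation requires 2 classical bits per qubit teleported.
212 qubit(s) -> 2 * 212 = 424 classical bits

424


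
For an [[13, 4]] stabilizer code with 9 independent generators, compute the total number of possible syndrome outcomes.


Each stabilizer generator gives a binary (+1 or -1) measurement outcome.
With 9 independent generators:
Total syndromes = 2^9
= 512

512


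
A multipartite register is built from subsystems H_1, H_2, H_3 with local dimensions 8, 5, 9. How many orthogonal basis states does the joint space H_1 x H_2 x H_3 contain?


dim(H_1 x H_2 x H_3) = 8 * 5 * 9
= 40 * 9
= 360

360


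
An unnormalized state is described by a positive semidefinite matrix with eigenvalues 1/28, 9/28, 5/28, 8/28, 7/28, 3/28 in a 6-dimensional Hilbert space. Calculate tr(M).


tr(M) = sum of eigenvalues
= 1/28 + 9/28 + 5/28 + 8/28 + 7/28 + 3/28
= 33/28
= 1.1786

1.1786


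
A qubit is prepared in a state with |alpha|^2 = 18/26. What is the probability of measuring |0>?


|alpha|^2 = 18/26 = 0.6923
|beta|^2 = 1 - 18/26 = 8/26 = 0.3077
P(|0>) = |alpha|^2 = 0.6923

0.6923


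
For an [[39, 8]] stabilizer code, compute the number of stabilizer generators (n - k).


For an [[n,k]] stabilizer code:
Number of stabilizer generators = n - k
= 39 - 8
= 31

31


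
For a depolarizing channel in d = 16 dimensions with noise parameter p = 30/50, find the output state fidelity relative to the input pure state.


F = (1-p) + p/d
= (1 - 0.6000) + 0.6000/16
= 0.4000 + 0.0375
= 0.4375

0.4375


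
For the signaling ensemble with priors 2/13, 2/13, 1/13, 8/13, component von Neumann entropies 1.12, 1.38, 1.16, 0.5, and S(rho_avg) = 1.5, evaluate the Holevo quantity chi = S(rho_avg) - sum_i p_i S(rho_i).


chi = S(rho) - sum_i p_i * S(rho_i)
Weighted entropy = 2/13 * 1.12 + 2/13 * 1.38 + 1/13 * 1.16 + 8/13 * 0.5
= 0.7815
chi = 1.5 - 0.7815
= 0.7185

0.7185


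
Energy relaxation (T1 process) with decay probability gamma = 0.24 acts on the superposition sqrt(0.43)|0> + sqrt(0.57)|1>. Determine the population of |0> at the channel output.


For amplitude damping with parameter gamma on state sqrt(a)|0> + sqrt(b)|1>:
alpha^2 = 0.43, beta^2 = 0.57
P(|0>) = alpha^2 + gamma * beta^2
= 0.43 + 0.24 * 0.57
= 0.43 + 0.1368
= 0.5668

0.5668


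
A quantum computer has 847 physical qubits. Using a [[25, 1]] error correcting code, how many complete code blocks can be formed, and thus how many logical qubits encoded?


Each code block uses 25 physical qubits for 1 logical qubit(s).
Number of complete blocks = floor(847 / 25) = 33
Logical qubits = 33 * 1
= 33

33


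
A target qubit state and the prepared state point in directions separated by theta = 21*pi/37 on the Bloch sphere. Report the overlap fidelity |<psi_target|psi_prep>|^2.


For states separated by angle theta on Bloch sphere:
F = cos^2(theta/2)
theta = 21*pi/37 = 1.7831
theta/2 = 0.8915
cos(theta/2) = 0.6282
F = 0.3947

0.3947


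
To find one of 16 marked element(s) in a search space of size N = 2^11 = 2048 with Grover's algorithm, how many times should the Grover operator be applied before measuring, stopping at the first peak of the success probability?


After j Grover iterations the success probability is P(j) = sin^2((2j+1)*theta), where sin(theta) = sqrt(k/N).
N = 2^11 = 2048, k = 16
sin(theta) = sqrt(k/N) = 0.08838834765
theta = arcsin(sqrt(k/N)) = 0.08850384314 rad
P(j) reaches its first maximum when (2j+1)*theta is as close as possible to pi/2, i.e. j = round(pi/(4*theta) - 1/2).
pi/(4*theta) - 1/2 = 8.3742
(For comparison, the common estimate pi/4 * sqrt(N/k) = 8.8858; the exact maximiser is used here.)
Optimal iterations = 8

8


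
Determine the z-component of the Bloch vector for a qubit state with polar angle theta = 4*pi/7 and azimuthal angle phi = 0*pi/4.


theta = 1.7952, phi = 0.0000
r_z = cos(theta) = -0.2225

-0.2225


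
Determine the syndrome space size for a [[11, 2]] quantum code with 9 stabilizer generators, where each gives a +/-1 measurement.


Each stabilizer generator gives a binary (+1 or -1) measurement outcome.
With 9 independent generators:
Total syndromes = 2^9
= 512

512


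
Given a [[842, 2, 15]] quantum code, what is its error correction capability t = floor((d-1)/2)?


Code parameters: [[842, 2, 15]], distance d = 15.
Number of correctable errors = floor((d-1)/2)
= floor((15 - 1)/2)
= floor(14/2)
= 7

7


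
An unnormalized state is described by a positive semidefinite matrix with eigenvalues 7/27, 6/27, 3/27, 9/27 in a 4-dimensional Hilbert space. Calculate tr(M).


tr(M) = sum of eigenvalues
= 7/27 + 6/27 + 3/27 + 9/27
= 25/27
= 0.9259

0.9259


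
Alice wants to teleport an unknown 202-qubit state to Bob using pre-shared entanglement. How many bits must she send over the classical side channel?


Quantum teleportation requires 2 classical bits per qubit teleported.
202 qubit(s) -> 2 * 202 = 404 classical bits

404


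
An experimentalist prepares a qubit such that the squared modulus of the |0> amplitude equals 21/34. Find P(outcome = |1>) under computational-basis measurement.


|alpha|^2 = 21/34 = 0.6176
|beta|^2 = 1 - 21/34 = 13/34 = 0.3824
P(|1>) = |beta|^2 = 0.3824

0.3824


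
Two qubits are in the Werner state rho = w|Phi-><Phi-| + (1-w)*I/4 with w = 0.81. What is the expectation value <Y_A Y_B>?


|Phi-> = (|00> - |11>)/sqrt(2)
For the pure Bell state, <Y_A Y_B> = +1 (Bell-state Pauli correlator).
The maximally-mixed part I/4 has tr(I/4 * P tensor P) = 0 for any traceless Pauli P.
So <Y_A Y_B>_rho = w * (+1) + (1 - w) * 0
= 0.81 * (+1)
= 0.8100

0.8100


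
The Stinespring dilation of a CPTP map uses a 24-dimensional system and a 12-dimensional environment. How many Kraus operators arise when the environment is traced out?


Tracing out the environment in an orthonormal basis {|i>_E} gives Kraus operators K_i = <i|_E U |0>_E.
Number of Kraus operators = dim(H_env) = d_env
= 12

12


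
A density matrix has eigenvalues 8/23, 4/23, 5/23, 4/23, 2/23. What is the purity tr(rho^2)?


tr(rho^2) = sum of eigenvalues squared
= (8/23)^2 + (4/23)^2 + (5/23)^2 + (4/23)^2 + (2/23)^2
= (64 + 16 + 25 + 16 + 4) / 529
= 125/529
= 0.2363

0.2363


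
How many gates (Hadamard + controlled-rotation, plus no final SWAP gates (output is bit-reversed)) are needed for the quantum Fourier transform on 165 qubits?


Hadamard gates: 165
Controlled rotations: n*(n-1)/2 = 165*164/2 = 13530
SWAP gates: 0 (omitted)
Total = 165 + 13530
= 13695

13695


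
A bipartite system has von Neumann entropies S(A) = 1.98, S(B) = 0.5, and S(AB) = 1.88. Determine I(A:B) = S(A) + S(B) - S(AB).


I(A:B) = S(A) + S(B) - S(AB)
= 1.98 + 0.5 - 1.88
= 0.6000

0.6000


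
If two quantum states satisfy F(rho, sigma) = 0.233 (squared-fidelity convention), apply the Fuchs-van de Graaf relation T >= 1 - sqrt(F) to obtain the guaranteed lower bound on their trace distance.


Fuchs-van de Graaf (squared-fidelity convention): 1 - sqrt(F) <= T <= sqrt(1 - F).
Lower bound: T >= 1 - sqrt(F)
sqrt(F) = sqrt(0.233) = 0.4827
T >= 1 - 0.4827
T >= 0.5173

0.5173


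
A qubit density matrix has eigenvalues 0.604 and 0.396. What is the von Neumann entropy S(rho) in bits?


S = -p*log2(p) - (1-p)*log2(1-p)
p = 0.6040, 1-p = 0.3960
= -0.6040 * log2(0.6040) - 0.3960 * log2(0.3960)
= -(-0.4393) - (-0.5292)
= 0.9686

0.9686


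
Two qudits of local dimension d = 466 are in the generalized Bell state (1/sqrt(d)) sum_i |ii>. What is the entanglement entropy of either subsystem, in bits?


For a maximally entangled state in d x d:
S = log2(d) = log2(466)
= 8.8642

8.8642


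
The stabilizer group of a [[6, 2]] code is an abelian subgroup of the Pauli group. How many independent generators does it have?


For an [[n,k]] stabilizer code:
Number of stabilizer generators = n - k
= 6 - 2
= 4

4


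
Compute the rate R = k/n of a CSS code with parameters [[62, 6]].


Code rate R = k/n
= 6/62
= 0.0968

0.0968


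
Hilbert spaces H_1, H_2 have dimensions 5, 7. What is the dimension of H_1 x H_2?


dim(H_1 x H_2) = 5 * 7
= 35

35


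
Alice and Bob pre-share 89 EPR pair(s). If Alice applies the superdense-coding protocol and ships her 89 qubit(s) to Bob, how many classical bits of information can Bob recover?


Superdense coding allows 2 classical bits per shared entangled pair.
89 pair(s) -> 2 * 89 = 178 classical bits

178


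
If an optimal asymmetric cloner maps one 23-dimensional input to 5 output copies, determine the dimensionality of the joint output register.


Output space = H^(tensor 5) where dim(H) = 23
dim = 23^5
= 529 (after 2 factors)
= 12167 (after 3 factors)
= 279841 (after 4 factors)
= 6436343 (after 5 factors)
= 6436343

6436343


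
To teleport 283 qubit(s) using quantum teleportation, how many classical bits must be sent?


Quantum teleportation requires 2 classical bits per qubit teleported.
283 qubit(s) -> 2 * 283 = 566 classical bits

566


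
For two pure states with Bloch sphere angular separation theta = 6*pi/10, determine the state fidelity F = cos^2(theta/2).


For states separated by angle theta on Bloch sphere:
F = cos^2(theta/2)
theta = 6*pi/10 = 1.8850
theta/2 = 0.9425
cos(theta/2) = 0.5878
F = 0.3455

0.3455


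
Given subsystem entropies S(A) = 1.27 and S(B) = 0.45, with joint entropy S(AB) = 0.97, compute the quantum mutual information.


I(A:B) = S(A) + S(B) - S(AB)
= 1.27 + 0.45 - 0.97
= 0.7500

0.7500


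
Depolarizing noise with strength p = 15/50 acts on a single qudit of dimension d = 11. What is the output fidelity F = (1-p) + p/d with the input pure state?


F = (1-p) + p/d
= (1 - 0.3000) + 0.3000/11
= 0.7000 + 0.0273
= 0.7273

0.7273


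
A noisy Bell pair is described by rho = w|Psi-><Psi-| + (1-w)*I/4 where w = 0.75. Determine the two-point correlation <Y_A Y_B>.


|Psi-> = (|01> - |10>)/sqrt(2)
For the pure Bell state, <Y_A Y_B> = -1 (Bell-state Pauli correlator).
The maximally-mixed part I/4 has tr(I/4 * P tensor P) = 0 for any traceless Pauli P.
So <Y_A Y_B>_rho = w * (-1) + (1 - w) * 0
= 0.75 * (-1)
= -0.7500

-0.7500


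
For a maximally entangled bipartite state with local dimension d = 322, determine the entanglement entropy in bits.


For a maximally entangled state in d x d:
S = log2(d) = log2(322)
= 8.3309

8.3309


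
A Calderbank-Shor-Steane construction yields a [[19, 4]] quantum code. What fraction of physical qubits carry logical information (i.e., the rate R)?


Code rate R = k/n
= 4/19
= 0.2105

0.2105


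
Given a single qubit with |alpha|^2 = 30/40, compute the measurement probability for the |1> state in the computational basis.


|alpha|^2 = 30/40 = 0.7500
|beta|^2 = 1 - 30/40 = 10/40 = 0.2500
P(|1>) = |beta|^2 = 0.2500

0.2500


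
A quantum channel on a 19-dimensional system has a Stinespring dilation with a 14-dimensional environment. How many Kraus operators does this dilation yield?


Tracing out the environment in an orthonormal basis {|i>_E} gives Kraus operators K_i = <i|_E U |0>_E.
Number of Kraus operators = dim(H_env) = d_env
= 14

14


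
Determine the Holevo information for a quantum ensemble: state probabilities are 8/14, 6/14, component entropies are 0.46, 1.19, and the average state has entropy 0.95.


chi = S(rho) - sum_i p_i * S(rho_i)
Weighted entropy = 8/14 * 0.46 + 6/14 * 1.19
= 0.7729
chi = 0.95 - 0.7729
= 0.1771

0.1771


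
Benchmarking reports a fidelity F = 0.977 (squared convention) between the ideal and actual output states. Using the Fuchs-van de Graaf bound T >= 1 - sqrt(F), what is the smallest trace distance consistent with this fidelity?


Fuchs-van de Graaf (squared-fidelity convention): 1 - sqrt(F) <= T <= sqrt(1 - F).
Lower bound: T >= 1 - sqrt(F)
sqrt(F) = sqrt(0.977) = 0.9884
T >= 1 - 0.9884
T >= 0.0116

0.0116


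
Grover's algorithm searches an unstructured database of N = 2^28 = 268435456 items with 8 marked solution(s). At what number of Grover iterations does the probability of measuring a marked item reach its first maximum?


After j Grover iterations the success probability is P(j) = sin^2((2j+1)*theta), where sin(theta) = sqrt(k/N).
N = 2^28 = 268435456, k = 8
sin(theta) = sqrt(k/N) = 0.0001726334915
theta = arcsin(sqrt(k/N)) = 0.0001726334924 rad
P(j) reaches its first maximum when (2j+1)*theta is as close as possible to pi/2, i.e. j = round(pi/(4*theta) - 1/2).
pi/(4*theta) - 1/2 = 4549.0121
(For comparison, the common estimate pi/4 * sqrt(N/k) = 4549.5121; the exact maximiser is used here.)
Optimal iterations = 4549

4549


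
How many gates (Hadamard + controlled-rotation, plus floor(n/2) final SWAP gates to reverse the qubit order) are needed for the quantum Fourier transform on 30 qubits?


Hadamard gates: 30
Controlled rotations: n*(n-1)/2 = 30*29/2 = 435
SWAP gates: floor(n/2) = floor(30/2) = 15
Total = 30 + 435 + 15
= 480

480


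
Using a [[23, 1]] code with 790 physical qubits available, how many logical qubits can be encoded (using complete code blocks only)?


Each code block uses 23 physical qubits for 1 logical qubit(s).
Number of complete blocks = floor(790 / 23) = 34
Logical qubits = 34 * 1
= 34

34


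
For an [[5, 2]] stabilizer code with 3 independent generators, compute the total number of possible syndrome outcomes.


Each stabilizer generator gives a binary (+1 or -1) measurement outcome.
With 3 independent generators:
Total syndromes = 2^3
= 8

8


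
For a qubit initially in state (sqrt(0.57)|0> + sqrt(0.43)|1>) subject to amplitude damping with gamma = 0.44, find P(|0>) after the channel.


For amplitude damping with parameter gamma on state sqrt(a)|0> + sqrt(b)|1>:
alpha^2 = 0.57, beta^2 = 0.43
P(|0>) = alpha^2 + gamma * beta^2
= 0.57 + 0.44 * 0.43
= 0.57 + 0.1892
= 0.7592

0.7592


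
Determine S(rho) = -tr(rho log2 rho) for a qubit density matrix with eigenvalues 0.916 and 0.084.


S = -p*log2(p) - (1-p)*log2(1-p)
p = 0.9160, 1-p = 0.0840
= -0.9160 * log2(0.9160) - 0.0840 * log2(0.0840)
= -(-0.1159) - (-0.3002)
= 0.4161

0.4161


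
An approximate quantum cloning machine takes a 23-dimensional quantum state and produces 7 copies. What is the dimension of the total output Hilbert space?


Output space = H^(tensor 7) where dim(H) = 23
dim = 23^7
= 529 (after 2 factors)
= 12167 (after 3 factors)
= 279841 (after 4 factors)
= 6436343 (after 5 factors)
= 148035889 (after 6 factors)
= 3404825447 (after 7 factors)
= 3404825447

3404825447


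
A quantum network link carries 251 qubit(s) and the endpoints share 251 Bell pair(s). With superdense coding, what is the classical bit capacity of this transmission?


Superdense coding allows 2 classical bits per shared entangled pair.
251 pair(s) -> 2 * 251 = 502 classical bits

502


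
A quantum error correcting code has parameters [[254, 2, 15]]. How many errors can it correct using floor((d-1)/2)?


Code parameters: [[254, 2, 15]], distance d = 15.
Number of correctable errors = floor((d-1)/2)
= floor((15 - 1)/2)
= floor(14/2)
= 7

7


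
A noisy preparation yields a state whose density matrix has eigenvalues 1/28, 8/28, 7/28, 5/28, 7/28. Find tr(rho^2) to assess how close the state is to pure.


tr(rho^2) = sum of eigenvalues squared
= (1/28)^2 + (8/28)^2 + (7/28)^2 + (5/28)^2 + (7/28)^2
= (1 + 64 + 49 + 25 + 49) / 784
= 188/784
= 0.2398

0.2398


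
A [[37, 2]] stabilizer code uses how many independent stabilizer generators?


For an [[n,k]] stabilizer code:
Number of stabilizer generators = n - k
= 37 - 2
= 35

35


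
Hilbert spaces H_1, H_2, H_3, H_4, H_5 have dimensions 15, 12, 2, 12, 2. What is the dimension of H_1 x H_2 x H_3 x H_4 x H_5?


dim(H_1 x H_2 x H_3 x H_4 x H_5) = 15 * 12 * 2 * 12 * 2
= 180 * 2 * 12 * 2
= 360 * 12 * 2
= 4320 * 2
= 8640

8640


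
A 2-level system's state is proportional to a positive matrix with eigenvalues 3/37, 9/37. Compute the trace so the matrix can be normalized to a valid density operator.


tr(M) = sum of eigenvalues
= 3/37 + 9/37
= 12/37
= 0.3243

0.3243


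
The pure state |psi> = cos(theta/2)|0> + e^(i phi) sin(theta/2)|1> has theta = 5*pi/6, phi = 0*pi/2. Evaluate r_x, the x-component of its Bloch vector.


theta = 2.6180, phi = 0.0000
r_x = sin(theta)*cos(phi) = 0.5000 * 1.0000
r_x = 0.5000

0.5000


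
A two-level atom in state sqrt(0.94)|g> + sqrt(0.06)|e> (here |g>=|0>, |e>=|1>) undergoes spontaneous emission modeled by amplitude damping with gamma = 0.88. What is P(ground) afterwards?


For amplitude damping with parameter gamma on state sqrt(a)|0> + sqrt(b)|1>:
alpha^2 = 0.94, beta^2 = 0.06
P(|0>) = alpha^2 + gamma * beta^2
= 0.94 + 0.88 * 0.06
= 0.94 + 0.0528
= 0.9928

0.9928


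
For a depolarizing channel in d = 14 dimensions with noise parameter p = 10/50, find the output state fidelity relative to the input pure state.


F = (1-p) + p/d
= (1 - 0.2000) + 0.2000/14
= 0.8000 + 0.0143
= 0.8143

0.8143


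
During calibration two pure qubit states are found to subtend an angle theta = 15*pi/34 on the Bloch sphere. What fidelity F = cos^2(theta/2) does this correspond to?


For states separated by angle theta on Bloch sphere:
F = cos^2(theta/2)
theta = 15*pi/34 = 1.3860
theta/2 = 0.6930
cos(theta/2) = 0.7693
F = 0.5919

0.5919


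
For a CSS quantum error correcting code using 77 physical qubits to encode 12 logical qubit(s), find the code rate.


Code rate R = k/n
= 12/77
= 0.1558

0.1558


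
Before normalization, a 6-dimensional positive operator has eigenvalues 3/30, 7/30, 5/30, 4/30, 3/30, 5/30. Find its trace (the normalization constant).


tr(M) = sum of eigenvalues
= 3/30 + 7/30 + 5/30 + 4/30 + 3/30 + 5/30
= 27/30
= 0.9000

0.9000


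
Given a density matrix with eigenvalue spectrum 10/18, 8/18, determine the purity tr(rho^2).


tr(rho^2) = sum of eigenvalues squared
= (10/18)^2 + (8/18)^2
= (100 + 64) / 324
= 164/324
= 0.5062

0.5062


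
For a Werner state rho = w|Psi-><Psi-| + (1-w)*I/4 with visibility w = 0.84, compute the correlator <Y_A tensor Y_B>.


|Psi-> = (|01> - |10>)/sqrt(2)
For the pure Bell state, <Y_A Y_B> = -1 (Bell-state Pauli correlator).
The maximally-mixed part I/4 has tr(I/4 * P tensor P) = 0 for any traceless Pauli P.
So <Y_A Y_B>_rho = w * (-1) + (1 - w) * 0
= 0.84 * (-1)
= -0.8400

-0.8400


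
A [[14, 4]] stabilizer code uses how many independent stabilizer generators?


For an [[n,k]] stabilizer code:
Number of stabilizer generators = n - k
= 14 - 4
= 10

10


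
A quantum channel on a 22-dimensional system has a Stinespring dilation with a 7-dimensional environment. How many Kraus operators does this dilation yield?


Tracing out the environment in an orthonormal basis {|i>_E} gives Kraus operators K_i = <i|_E U |0>_E.
Number of Kraus operators = dim(H_env) = d_env
= 7

7


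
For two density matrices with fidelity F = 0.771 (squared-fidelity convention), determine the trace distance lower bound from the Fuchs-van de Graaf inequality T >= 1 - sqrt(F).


Fuchs-van de Graaf (squared-fidelity convention): 1 - sqrt(F) <= T <= sqrt(1 - F).
Lower bound: T >= 1 - sqrt(F)
sqrt(F) = sqrt(0.771) = 0.8781
T >= 1 - 0.8781
T >= 0.1219

0.1219


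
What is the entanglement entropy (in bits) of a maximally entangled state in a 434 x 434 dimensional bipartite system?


For a maximally entangled state in d x d:
S = log2(d) = log2(434)
= 8.7616

8.7616


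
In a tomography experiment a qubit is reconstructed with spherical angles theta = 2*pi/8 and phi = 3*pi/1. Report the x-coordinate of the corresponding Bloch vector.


theta = 0.7854, phi = 9.4248
r_x = sin(theta)*cos(phi) = 0.7071 * -1.0000
r_x = -0.7071

-0.7071


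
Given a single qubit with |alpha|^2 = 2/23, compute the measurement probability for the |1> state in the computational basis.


|alpha|^2 = 2/23 = 0.0870
|beta|^2 = 1 - 2/23 = 21/23 = 0.9130
P(|1>) = |beta|^2 = 0.9130

0.9130


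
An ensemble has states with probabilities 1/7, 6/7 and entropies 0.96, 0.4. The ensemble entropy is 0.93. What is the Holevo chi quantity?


chi = S(rho) - sum_i p_i * S(rho_i)
Weighted entropy = 1/7 * 0.96 + 6/7 * 0.4
= 0.4800
chi = 0.93 - 0.4800
= 0.4500

0.4500


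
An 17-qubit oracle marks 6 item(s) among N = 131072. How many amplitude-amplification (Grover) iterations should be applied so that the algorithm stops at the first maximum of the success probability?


After j Grover iterations the success probability is P(j) = sin^2((2j+1)*theta), where sin(theta) = sqrt(k/N).
N = 2^17 = 131072, k = 6
sin(theta) = sqrt(k/N) = 0.006765823467
theta = arcsin(sqrt(k/N)) = 0.006765875087 rad
P(j) reaches its first maximum when (2j+1)*theta is as close as possible to pi/2, i.e. j = round(pi/(4*theta) - 1/2).
pi/(4*theta) - 1/2 = 115.5823
(For comparison, the common estimate pi/4 * sqrt(N/k) = 116.0832; the exact maximiser is used here.)
Optimal iterations = 116

116


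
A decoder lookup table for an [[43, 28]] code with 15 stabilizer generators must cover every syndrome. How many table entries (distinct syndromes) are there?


Each stabilizer generator gives a binary (+1 or -1) measurement outcome.
With 15 independent generators:
Total syndromes = 2^15
= 32768

32768


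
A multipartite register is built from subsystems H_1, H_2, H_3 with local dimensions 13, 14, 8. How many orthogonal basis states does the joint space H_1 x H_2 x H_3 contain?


dim(H_1 x H_2 x H_3) = 13 * 14 * 8
= 182 * 8
= 1456

1456


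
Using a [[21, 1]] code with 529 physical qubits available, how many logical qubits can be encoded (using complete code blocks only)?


Each code block uses 21 physical qubits for 1 logical qubit(s).
Number of complete blocks = floor(529 / 21) = 25
Logical qubits = 25 * 1
= 25

25


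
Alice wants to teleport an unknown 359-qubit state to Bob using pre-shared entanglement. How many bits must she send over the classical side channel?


Quantum teleportation requires 2 classical bits per qubit teleported.
359 qubit(s) -> 2 * 359 = 718 classical bits

718


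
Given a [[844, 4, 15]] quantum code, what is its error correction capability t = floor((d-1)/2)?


Code parameters: [[844, 4, 15]], distance d = 15.
Number of correctable errors = floor((d-1)/2)
= floor((15 - 1)/2)
= floor(14/2)
= 7

7


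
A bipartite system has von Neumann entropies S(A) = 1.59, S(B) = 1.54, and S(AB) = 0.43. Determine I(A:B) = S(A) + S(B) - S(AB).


I(A:B) = S(A) + S(B) - S(AB)
= 1.59 + 1.54 - 0.43
= 2.7000

2.7000


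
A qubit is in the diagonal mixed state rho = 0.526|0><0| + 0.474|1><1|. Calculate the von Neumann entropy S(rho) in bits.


S = -p*log2(p) - (1-p)*log2(1-p)
p = 0.5260, 1-p = 0.4740
= -0.5260 * log2(0.5260) - 0.4740 * log2(0.4740)
= -(-0.4875) - (-0.5105)
= 0.9980

0.9980


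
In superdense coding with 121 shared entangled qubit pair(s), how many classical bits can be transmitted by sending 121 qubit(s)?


Superdense coding allows 2 classical bits per shared entangled pair.
121 pair(s) -> 2 * 121 = 242 classical bits

242


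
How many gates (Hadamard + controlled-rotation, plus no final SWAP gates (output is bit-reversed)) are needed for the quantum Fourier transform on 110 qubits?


Hadamard gates: 110
Controlled rotations: n*(n-1)/2 = 110*109/2 = 5995
SWAP gates: 0 (omitted)
Total = 110 + 5995
= 6105

6105


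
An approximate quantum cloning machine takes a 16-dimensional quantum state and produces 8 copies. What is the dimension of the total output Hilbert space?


Output space = H^(tensor 8) where dim(H) = 16
dim = 16^8
= 256 (after 2 factors)
= 4096 (after 3 factors)
= 65536 (after 4 factors)
= 1048576 (after 5 factors)
= 16777216 (after 6 factors)
= 268435456 (after 7 factors)
= 4294967296 (after 8 factors)
= 4294967296

4294967296


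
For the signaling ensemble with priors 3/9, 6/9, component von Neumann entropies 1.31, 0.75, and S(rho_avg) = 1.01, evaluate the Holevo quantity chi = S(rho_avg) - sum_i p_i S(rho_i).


chi = S(rho) - sum_i p_i * S(rho_i)
Weighted entropy = 3/9 * 1.31 + 6/9 * 0.75
= 0.9367
chi = 1.01 - 0.9367
= 0.0733

0.0733


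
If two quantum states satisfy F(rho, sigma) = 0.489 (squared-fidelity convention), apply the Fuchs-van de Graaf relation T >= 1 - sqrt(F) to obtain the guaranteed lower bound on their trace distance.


Fuchs-van de Graaf (squared-fidelity convention): 1 - sqrt(F) <= T <= sqrt(1 - F).
Lower bound: T >= 1 - sqrt(F)
sqrt(F) = sqrt(0.489) = 0.6993
T >= 1 - 0.6993
T >= 0.3007

0.3007


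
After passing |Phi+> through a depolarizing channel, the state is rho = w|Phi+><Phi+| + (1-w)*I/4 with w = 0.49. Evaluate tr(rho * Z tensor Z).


|Phi+> = (|00> + |11>)/sqrt(2)
For the pure Bell state, <Z_A Z_B> = +1 (Bell-state Pauli correlator).
The maximally-mixed part I/4 has tr(I/4 * P tensor P) = 0 for any traceless Pauli P.
So <Z_A Z_B>_rho = w * (+1) + (1 - w) * 0
= 0.49 * (+1)
= 0.4900

0.4900


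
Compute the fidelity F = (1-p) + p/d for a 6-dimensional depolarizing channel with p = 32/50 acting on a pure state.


F = (1-p) + p/d
= (1 - 0.6400) + 0.6400/6
= 0.3600 + 0.1067
= 0.4667

0.4667


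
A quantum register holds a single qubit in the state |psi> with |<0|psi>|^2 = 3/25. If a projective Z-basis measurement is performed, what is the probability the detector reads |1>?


|alpha|^2 = 3/25 = 0.1200
|beta|^2 = 1 - 3/25 = 22/25 = 0.8800
P(|1>) = |beta|^2 = 0.8800

0.8800


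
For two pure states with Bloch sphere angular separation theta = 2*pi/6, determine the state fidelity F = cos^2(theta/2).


For states separated by angle theta on Bloch sphere:
F = cos^2(theta/2)
theta = 2*pi/6 = 1.0472
theta/2 = 0.5236
cos(theta/2) = 0.8660
F = 0.7500

0.7500


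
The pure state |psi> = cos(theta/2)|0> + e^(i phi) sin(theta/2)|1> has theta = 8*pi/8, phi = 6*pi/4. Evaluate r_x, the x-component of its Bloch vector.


theta = 3.1416, phi = 4.7124
r_x = sin(theta)*cos(phi) = 0.0000 * 0.0000
r_x = 0.0000

0.0000


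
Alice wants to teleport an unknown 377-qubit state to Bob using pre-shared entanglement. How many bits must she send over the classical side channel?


Quantum teleportation requires 2 classical bits per qubit teleported.
377 qubit(s) -> 2 * 377 = 754 classical bits

754


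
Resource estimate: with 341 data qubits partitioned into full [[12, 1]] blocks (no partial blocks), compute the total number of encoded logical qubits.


Each code block uses 12 physical qubits for 1 logical qubit(s).
Number of complete blocks = floor(341 / 12) = 28
Logical qubits = 28 * 1
= 28

28


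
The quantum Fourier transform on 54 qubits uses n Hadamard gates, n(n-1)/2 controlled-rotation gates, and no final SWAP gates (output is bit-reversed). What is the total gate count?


Hadamard gates: 54
Controlled rotations: n*(n-1)/2 = 54*53/2 = 1431
SWAP gates: 0 (omitted)
Total = 54 + 1431
= 1485

1485


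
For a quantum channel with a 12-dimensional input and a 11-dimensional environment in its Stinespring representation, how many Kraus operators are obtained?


Tracing out the environment in an orthonormal basis {|i>_E} gives Kraus operators K_i = <i|_E U |0>_E.
Number of Kraus operators = dim(H_env) = d_env
= 11

11


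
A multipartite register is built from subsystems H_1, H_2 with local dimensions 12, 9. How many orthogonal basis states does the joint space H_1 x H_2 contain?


dim(H_1 x H_2) = 12 * 9
= 108

108


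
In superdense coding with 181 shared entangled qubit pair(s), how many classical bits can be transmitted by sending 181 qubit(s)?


Superdense coding allows 2 classical bits per shared entangled pair.
181 pair(s) -> 2 * 181 = 362 classical bits

362


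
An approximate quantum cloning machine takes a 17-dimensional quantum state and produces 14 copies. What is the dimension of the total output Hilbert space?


Output space = H^(tensor 14) where dim(H) = 17
dim = 17^14
= 289 (after 2 factors)
= 4913 (after 3 factors)
= 83521 (after 4 factors)
= 1419857 (after 5 factors)
= 24137569 (after 6 factors)
= 410338673 (after 7 factors)
= 6975757441 (after 8 factors)
= 118587876497 (after 9 factors)
= 2015993900449 (after 10 factors)
= 34271896307633 (after 11 factors)
= 582622237229761 (after 12 factors)
= 9904578032905937 (after 13 factors)
= 168377826559400929 (after 14 factors)
= 168377826559400929

168377826559400929


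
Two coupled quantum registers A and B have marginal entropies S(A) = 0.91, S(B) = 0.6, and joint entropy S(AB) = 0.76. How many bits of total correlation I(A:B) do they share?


I(A:B) = S(A) + S(B) - S(AB)
= 0.91 + 0.6 - 0.76
= 0.7500

0.7500


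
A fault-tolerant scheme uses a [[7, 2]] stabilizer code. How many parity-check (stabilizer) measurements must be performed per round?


For an [[n,k]] stabilizer code:
Number of stabilizer generators = n - k
= 7 - 2
= 5

5


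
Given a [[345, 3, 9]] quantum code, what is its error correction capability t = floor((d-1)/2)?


Code parameters: [[345, 3, 9]], distance d = 9.
Number of correctable errors = floor((d-1)/2)
= floor((9 - 1)/2)
= floor(8/2)
= 4

4


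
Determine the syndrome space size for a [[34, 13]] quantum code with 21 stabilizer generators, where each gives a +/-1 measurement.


Each stabilizer generator gives a binary (+1 or -1) measurement outcome.
With 21 independent generators:
Total syndromes = 2^21
= 2097152

2097152


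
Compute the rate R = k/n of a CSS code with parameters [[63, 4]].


Code rate R = k/n
= 4/63
= 0.0635

0.0635


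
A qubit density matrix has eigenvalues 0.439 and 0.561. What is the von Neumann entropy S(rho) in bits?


S = -p*log2(p) - (1-p)*log2(1-p)
p = 0.4390, 1-p = 0.5610
= -0.4390 * log2(0.4390) - 0.5610 * log2(0.5610)
= -(-0.5214) - (-0.4678)
= 0.9892

0.9892


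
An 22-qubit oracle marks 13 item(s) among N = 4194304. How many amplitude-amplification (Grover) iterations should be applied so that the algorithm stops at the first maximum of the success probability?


After j Grover iterations the success probability is P(j) = sin^2((2j+1)*theta), where sin(theta) = sqrt(k/N).
N = 2^22 = 4194304, k = 13
sin(theta) = sqrt(k/N) = 0.001760523084
theta = arcsin(sqrt(k/N)) = 0.001760523993 rad
P(j) reaches its first maximum when (2j+1)*theta is as close as possible to pi/2, i.e. j = round(pi/(4*theta) - 1/2).
pi/(4*theta) - 1/2 = 445.6161
(For comparison, the common estimate pi/4 * sqrt(N/k) = 446.1164; the exact maximiser is used here.)
Optimal iterations = 446

446


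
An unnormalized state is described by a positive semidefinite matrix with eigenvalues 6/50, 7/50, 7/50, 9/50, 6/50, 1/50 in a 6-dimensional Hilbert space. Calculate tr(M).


tr(M) = sum of eigenvalues
= 6/50 + 7/50 + 7/50 + 9/50 + 6/50 + 1/50
= 36/50
= 0.7200

0.7200


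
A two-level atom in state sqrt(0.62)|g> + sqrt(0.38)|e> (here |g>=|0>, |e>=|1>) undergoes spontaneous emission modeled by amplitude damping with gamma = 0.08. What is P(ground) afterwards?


For amplitude damping with parameter gamma on state sqrt(a)|0> + sqrt(b)|1>:
alpha^2 = 0.62, beta^2 = 0.38
P(|0>) = alpha^2 + gamma * beta^2
= 0.62 + 0.08 * 0.38
= 0.62 + 0.0304
= 0.6504

0.6504


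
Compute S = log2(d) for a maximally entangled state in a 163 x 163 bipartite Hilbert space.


For a maximally entangled state in d x d:
S = log2(d) = log2(163)
= 7.3487

7.3487


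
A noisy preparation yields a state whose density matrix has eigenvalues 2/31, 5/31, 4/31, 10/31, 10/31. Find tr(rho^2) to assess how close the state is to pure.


tr(rho^2) = sum of eigenvalues squared
= (2/31)^2 + (5/31)^2 + (4/31)^2 + (10/31)^2 + (10/31)^2
= (4 + 25 + 16 + 100 + 100) / 961
= 245/961
= 0.2549

0.2549


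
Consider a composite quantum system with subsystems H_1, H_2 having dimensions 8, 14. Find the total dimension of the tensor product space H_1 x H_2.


dim(H_1 x H_2) = 8 * 14
= 112

112


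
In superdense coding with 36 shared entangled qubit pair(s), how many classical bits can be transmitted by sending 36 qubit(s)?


Superdense coding allows 2 classical bits per shared entangled pair.
36 pair(s) -> 2 * 36 = 72 classical bits

72


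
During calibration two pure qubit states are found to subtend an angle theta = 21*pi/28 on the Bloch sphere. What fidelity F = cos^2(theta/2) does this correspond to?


For states separated by angle theta on Bloch sphere:
F = cos^2(theta/2)
theta = 21*pi/28 = 2.3562
theta/2 = 1.1781
cos(theta/2) = 0.3827
F = 0.1464

0.1464


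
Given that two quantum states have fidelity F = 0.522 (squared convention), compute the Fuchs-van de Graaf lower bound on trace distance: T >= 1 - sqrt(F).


Fuchs-van de Graaf (squared-fidelity convention): 1 - sqrt(F) <= T <= sqrt(1 - F).
Lower bound: T >= 1 - sqrt(F)
sqrt(F) = sqrt(0.522) = 0.7225
T >= 1 - 0.7225
T >= 0.2775

0.2775


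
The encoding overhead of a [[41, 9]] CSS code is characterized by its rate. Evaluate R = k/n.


Code rate R = k/n
= 9/41
= 0.2195

0.2195


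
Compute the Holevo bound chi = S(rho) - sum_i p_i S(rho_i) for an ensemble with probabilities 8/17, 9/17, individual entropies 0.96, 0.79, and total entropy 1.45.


chi = S(rho) - sum_i p_i * S(rho_i)
Weighted entropy = 8/17 * 0.96 + 9/17 * 0.79
= 0.8700
chi = 1.45 - 0.8700
= 0.5800

0.5800


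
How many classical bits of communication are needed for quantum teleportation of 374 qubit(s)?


Quantum teleportation requires 2 classical bits per qubit teleported.
374 qubit(s) -> 2 * 374 = 748 classical bits

748
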